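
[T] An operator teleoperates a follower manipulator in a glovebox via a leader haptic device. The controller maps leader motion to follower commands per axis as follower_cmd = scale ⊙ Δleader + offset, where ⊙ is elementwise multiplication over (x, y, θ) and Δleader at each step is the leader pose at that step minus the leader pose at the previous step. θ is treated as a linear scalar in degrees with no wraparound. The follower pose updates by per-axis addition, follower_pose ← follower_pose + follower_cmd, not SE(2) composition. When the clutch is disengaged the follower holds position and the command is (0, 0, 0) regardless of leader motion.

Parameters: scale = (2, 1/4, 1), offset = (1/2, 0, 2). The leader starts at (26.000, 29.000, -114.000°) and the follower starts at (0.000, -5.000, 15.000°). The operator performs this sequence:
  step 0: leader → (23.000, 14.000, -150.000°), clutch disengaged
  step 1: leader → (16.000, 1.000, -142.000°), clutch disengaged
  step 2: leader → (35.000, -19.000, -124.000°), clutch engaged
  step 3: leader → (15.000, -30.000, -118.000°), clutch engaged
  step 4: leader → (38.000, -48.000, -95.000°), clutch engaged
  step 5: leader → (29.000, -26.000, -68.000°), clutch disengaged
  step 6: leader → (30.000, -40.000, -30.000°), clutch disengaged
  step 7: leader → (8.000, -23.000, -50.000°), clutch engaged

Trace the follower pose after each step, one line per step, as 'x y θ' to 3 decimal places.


step 0: Δleader=(-3.000, -15.000, -36.000°), disengaged; cmd=(0,0,0) → follower holds at (0.000, -5.000, 15.000°)
step 1: Δleader=(-7.000, -13.000, 8.000°), disengaged; cmd=(0,0,0) → follower holds at (0.000, -5.000, 15.000°)
step 2: Δleader=(19.000, -20.000, 18.000°), engaged; cmd=(38.500, -5.000, 20.000°) → follower=(38.500, -10.000, 35.000°)
step 3: Δleader=(-20.000, -11.000, 6.000°), engaged; cmd=(-39.500, -2.750, 8.000°) → follower=(-1.000, -12.750, 43.000°)
step 4: Δleader=(23.000, -18.000, 23.000°), engaged; cmd=(46.500, -4.500, 25.000°) → follower=(45.500, -17.250, 68.000°)
step 5: Δleader=(-9.000, 22.000, 27.000°), disengaged; cmd=(0,0,0) → follower holds at (45.500, -17.250, 68.000°)
step 6: Δleader=(1.000, -14.000, 38.000°), disengaged; cmd=(0,0,0) → follower holds at (45.500, -17.250, 68.000°)
step 7: Δleader=(-22.000, 17.000, -20.000°), engaged; cmd=(-43.500, 4.250, -18.000°) → follower=(2.000, -13.000, 50.000°)

0.000 -5.000 15.000
0.000 -5.000 15.000
38.500 -10.000 35.000
-1.000 -12.750 43.000
45.500 -17.250 68.000
45.500 -17.250 68.000
45.500 -17.250 68.000
2.000 -13.000 50.000


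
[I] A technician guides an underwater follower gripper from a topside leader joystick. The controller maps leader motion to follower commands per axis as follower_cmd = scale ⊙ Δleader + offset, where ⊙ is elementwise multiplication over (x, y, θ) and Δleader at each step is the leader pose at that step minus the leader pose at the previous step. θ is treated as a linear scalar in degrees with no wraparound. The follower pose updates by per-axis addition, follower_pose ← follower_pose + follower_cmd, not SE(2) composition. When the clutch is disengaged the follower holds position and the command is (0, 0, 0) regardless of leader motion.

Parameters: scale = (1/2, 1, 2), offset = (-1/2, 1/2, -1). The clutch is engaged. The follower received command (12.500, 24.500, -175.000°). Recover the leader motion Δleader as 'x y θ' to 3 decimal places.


26.000 24.000 -87.000

axis x: (12.500 − -1/2) / (1/2) = 26.000
axis y: (24.500 − 1/2) / (1) = 24.000
axis θ: (-175.000 − -1) / (2) = -87.000


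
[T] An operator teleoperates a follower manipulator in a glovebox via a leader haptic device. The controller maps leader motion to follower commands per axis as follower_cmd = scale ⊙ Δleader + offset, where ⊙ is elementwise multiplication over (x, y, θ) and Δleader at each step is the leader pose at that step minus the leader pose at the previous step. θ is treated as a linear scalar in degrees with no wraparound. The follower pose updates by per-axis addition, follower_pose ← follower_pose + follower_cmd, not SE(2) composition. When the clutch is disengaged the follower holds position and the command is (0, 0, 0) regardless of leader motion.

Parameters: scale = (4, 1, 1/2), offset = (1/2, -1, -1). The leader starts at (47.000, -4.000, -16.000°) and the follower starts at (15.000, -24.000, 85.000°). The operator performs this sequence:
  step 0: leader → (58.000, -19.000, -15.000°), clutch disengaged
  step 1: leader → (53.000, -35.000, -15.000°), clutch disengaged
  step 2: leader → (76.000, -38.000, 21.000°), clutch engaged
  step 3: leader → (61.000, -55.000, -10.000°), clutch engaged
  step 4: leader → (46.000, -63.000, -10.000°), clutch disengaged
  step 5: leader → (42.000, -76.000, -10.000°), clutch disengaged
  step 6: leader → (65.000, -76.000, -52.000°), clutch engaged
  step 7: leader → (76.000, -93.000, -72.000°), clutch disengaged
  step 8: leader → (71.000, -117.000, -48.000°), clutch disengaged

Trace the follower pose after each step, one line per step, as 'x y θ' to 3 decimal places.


step 0: Δleader=(11.000, -15.000, 1.000°), disengaged; cmd=(0,0,0) → follower holds at (15.000, -24.000, 85.000°)
step 1: Δleader=(-5.000, -16.000, 0.000°), disengaged; cmd=(0,0,0) → follower holds at (15.000, -24.000, 85.000°)
step 2: Δleader=(23.000, -3.000, 36.000°), engaged; cmd=(92.500, -4.000, 17.000°) → follower=(107.500, -28.000, 102.000°)
step 3: Δleader=(-15.000, -17.000, -31.000°), engaged; cmd=(-59.500, -18.000, -16.500°) → follower=(48.000, -46.000, 85.500°)
step 4: Δleader=(-15.000, -8.000, 0.000°), disengaged; cmd=(0,0,0) → follower holds at (48.000, -46.000, 85.500°)
step 5: Δleader=(-4.000, -13.000, 0.000°), disengaged; cmd=(0,0,0) → follower holds at (48.000, -46.000, 85.500°)
step 6: Δleader=(23.000, 0.000, -42.000°), engaged; cmd=(92.500, -1.000, -22.000°) → follower=(140.500, -47.000, 63.500°)
step 7: Δleader=(11.000, -17.000, -20.000°), disengaged; cmd=(0,0,0) → follower holds at (140.500, -47.000, 63.500°)
step 8: Δleader=(-5.000, -24.000, 24.000°), disengaged; cmd=(0,0,0) → follower holds at (140.500, -47.000, 63.500°)

15.000 -24.000 85.000
15.000 -24.000 85.000
107.500 -28.000 102.000
48.000 -46.000 85.500
48.000 -46.000 85.500
48.000 -46.000 85.500
140.500 -47.000 63.500
140.500 -47.000 63.500
140.500 -47.000 63.500


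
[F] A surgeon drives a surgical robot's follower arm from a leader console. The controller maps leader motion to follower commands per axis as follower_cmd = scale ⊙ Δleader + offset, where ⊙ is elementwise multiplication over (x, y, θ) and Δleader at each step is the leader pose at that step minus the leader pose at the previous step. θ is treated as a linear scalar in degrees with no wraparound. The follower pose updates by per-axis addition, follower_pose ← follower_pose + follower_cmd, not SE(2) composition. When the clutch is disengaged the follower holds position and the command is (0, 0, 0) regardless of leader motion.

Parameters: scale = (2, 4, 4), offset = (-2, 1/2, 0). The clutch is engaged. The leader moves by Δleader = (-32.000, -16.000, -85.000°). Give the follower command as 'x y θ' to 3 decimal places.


-66.000 -63.500 -340.000

axis x: 2·-32.000 + -2 = -66.000
axis y: 4·-16.000 + 1/2 = -63.500
axis θ: 4·-85.000 + 0 = -340.000


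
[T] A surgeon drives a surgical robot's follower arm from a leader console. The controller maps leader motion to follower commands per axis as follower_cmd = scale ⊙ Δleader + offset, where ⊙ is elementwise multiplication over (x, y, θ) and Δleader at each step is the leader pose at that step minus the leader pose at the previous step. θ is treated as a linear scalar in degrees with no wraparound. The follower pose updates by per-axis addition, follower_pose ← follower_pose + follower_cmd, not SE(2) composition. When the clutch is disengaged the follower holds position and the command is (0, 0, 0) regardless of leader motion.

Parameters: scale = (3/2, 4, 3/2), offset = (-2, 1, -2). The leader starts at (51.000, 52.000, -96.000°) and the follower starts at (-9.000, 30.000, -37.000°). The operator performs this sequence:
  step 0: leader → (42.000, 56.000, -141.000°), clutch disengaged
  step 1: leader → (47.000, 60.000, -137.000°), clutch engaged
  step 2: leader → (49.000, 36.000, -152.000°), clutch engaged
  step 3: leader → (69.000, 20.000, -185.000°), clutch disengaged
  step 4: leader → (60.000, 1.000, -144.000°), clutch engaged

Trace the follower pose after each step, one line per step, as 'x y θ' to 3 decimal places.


-9.000 30.000 -37.000
-3.500 47.000 -33.000
-2.500 -48.000 -57.500
-2.500 -48.000 -57.500
-18.000 -123.000 2.000

step 0: Δleader=(-9.000, 4.000, -45.000°), disengaged; cmd=(0,0,0) → follower holds at (-9.000, 30.000, -37.000°)
step 1: Δleader=(5.000, 4.000, 4.000°), engaged; cmd=(5.500, 17.000, 4.000°) → follower=(-3.500, 47.000, -33.000°)
step 2: Δleader=(2.000, -24.000, -15.000°), engaged; cmd=(1.000, -95.000, -24.500°) → follower=(-2.500, -48.000, -57.500°)
step 3: Δleader=(20.000, -16.000, -33.000°), disengaged; cmd=(0,0,0) → follower holds at (-2.500, -48.000, -57.500°)
step 4: Δleader=(-9.000, -19.000, 41.000°), engaged; cmd=(-15.500, -75.000, 59.500°) → follower=(-18.000, -123.000, 2.000°)


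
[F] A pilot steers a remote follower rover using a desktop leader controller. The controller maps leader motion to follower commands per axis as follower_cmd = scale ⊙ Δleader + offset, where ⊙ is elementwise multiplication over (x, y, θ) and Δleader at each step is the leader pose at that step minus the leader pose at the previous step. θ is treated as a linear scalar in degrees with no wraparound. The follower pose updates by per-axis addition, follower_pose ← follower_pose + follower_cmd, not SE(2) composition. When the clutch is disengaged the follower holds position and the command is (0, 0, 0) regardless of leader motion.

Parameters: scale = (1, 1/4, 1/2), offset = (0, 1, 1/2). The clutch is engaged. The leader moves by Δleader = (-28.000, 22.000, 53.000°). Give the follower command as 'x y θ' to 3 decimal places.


axis x: 1·-28.000 + 0 = -28.000
axis y: 1/4·22.000 + 1 = 6.500
axis θ: 1/2·53.000 + 1/2 = 27.000

-28.000 6.500 27.000


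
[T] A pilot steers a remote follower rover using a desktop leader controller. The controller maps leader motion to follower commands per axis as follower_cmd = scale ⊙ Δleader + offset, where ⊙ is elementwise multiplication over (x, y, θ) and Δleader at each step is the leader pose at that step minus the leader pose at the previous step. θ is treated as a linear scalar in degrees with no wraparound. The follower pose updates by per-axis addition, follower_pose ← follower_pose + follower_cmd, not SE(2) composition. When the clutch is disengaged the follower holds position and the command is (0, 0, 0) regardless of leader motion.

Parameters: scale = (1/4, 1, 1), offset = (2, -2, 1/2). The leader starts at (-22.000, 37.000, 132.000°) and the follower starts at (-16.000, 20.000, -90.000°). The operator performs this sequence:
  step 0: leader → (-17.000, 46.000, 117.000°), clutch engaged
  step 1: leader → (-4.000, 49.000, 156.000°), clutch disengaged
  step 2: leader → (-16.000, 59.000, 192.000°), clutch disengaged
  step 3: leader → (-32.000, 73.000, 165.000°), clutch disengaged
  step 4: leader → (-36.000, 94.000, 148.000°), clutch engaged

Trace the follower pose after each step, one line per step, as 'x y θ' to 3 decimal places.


step 0: Δleader=(5.000, 9.000, -15.000°), engaged; cmd=(3.250, 7.000, -14.500°) → follower=(-12.750, 27.000, -104.500°)
step 1: Δleader=(13.000, 3.000, 39.000°), disengaged; cmd=(0,0,0) → follower holds at (-12.750, 27.000, -104.500°)
step 2: Δleader=(-12.000, 10.000, 36.000°), disengaged; cmd=(0,0,0) → follower holds at (-12.750, 27.000, -104.500°)
step 3: Δleader=(-16.000, 14.000, -27.000°), disengaged; cmd=(0,0,0) → follower holds at (-12.750, 27.000, -104.500°)
step 4: Δleader=(-4.000, 21.000, -17.000°), engaged; cmd=(1.000, 19.000, -16.500°) → follower=(-11.750, 46.000, -121.000°)

-12.750 27.000 -104.500
-12.750 27.000 -104.500
-12.750 27.000 -104.500
-12.750 27.000 -104.500
-11.750 46.000 -121.000


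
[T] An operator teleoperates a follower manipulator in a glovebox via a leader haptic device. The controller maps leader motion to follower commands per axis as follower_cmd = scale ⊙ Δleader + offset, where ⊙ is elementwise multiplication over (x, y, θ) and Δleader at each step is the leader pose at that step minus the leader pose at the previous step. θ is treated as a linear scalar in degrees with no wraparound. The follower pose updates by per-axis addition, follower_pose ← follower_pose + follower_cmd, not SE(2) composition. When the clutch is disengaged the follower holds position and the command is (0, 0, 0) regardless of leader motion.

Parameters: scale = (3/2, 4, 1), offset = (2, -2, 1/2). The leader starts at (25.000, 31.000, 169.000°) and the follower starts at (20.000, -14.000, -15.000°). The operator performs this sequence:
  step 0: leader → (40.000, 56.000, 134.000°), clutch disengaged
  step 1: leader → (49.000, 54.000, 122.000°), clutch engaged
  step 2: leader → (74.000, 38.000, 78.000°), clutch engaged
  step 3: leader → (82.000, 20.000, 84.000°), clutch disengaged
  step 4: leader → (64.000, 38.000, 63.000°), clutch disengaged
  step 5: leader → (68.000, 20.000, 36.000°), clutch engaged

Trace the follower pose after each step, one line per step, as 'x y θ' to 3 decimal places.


20.000 -14.000 -15.000
35.500 -24.000 -26.500
75.000 -90.000 -70.000
75.000 -90.000 -70.000
75.000 -90.000 -70.000
83.000 -164.000 -96.500

step 0: Δleader=(15.000, 25.000, -35.000°), disengaged; cmd=(0,0,0) → follower holds at (20.000, -14.000, -15.000°)
step 1: Δleader=(9.000, -2.000, -12.000°), engaged; cmd=(15.500, -10.000, -11.500°) → follower=(35.500, -24.000, -26.500°)
step 2: Δleader=(25.000, -16.000, -44.000°), engaged; cmd=(39.500, -66.000, -43.500°) → follower=(75.000, -90.000, -70.000°)
step 3: Δleader=(8.000, -18.000, 6.000°), disengaged; cmd=(0,0,0) → follower holds at (75.000, -90.000, -70.000°)
step 4: Δleader=(-18.000, 18.000, -21.000°), disengaged; cmd=(0,0,0) → follower holds at (75.000, -90.000, -70.000°)
step 5: Δleader=(4.000, -18.000, -27.000°), engaged; cmd=(8.000, -74.000, -26.500°) → follower=(83.000, -164.000, -96.500°)


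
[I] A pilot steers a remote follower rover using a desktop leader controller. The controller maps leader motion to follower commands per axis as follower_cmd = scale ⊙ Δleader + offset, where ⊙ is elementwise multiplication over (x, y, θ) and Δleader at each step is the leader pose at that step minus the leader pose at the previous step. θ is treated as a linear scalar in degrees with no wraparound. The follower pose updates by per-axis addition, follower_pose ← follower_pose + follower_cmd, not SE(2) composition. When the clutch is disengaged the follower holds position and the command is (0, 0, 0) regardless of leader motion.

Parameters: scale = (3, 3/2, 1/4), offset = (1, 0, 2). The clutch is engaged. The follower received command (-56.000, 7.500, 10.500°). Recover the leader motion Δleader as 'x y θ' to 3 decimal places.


-19.000 5.000 34.000

axis x: (-56.000 − 1) / (3) = -19.000
axis y: (7.500 − 0) / (3/2) = 5.000
axis θ: (10.500 − 2) / (1/4) = 34.000


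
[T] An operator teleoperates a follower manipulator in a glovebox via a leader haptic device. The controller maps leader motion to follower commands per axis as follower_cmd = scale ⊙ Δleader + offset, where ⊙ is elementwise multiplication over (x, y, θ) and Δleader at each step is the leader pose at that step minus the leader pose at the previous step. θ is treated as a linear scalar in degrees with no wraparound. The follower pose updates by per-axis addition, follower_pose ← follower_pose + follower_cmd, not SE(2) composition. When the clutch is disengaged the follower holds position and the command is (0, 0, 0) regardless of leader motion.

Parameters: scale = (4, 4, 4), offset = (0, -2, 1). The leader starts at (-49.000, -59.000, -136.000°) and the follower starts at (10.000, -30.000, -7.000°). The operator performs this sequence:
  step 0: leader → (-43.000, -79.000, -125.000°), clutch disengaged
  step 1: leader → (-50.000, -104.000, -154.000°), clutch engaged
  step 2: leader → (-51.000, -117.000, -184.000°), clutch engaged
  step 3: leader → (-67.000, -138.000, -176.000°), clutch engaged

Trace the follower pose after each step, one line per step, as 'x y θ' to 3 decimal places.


10.000 -30.000 -7.000
-18.000 -132.000 -122.000
-22.000 -186.000 -241.000
-86.000 -272.000 -208.000

step 0: Δleader=(6.000, -20.000, 11.000°), disengaged; cmd=(0,0,0) → follower holds at (10.000, -30.000, -7.000°)
step 1: Δleader=(-7.000, -25.000, -29.000°), engaged; cmd=(-28.000, -102.000, -115.000°) → follower=(-18.000, -132.000, -122.000°)
step 2: Δleader=(-1.000, -13.000, -30.000°), engaged; cmd=(-4.000, -54.000, -119.000°) → follower=(-22.000, -186.000, -241.000°)
step 3: Δleader=(-16.000, -21.000, 8.000°), engaged; cmd=(-64.000, -86.000, 33.000°) → follower=(-86.000, -272.000, -208.000°)


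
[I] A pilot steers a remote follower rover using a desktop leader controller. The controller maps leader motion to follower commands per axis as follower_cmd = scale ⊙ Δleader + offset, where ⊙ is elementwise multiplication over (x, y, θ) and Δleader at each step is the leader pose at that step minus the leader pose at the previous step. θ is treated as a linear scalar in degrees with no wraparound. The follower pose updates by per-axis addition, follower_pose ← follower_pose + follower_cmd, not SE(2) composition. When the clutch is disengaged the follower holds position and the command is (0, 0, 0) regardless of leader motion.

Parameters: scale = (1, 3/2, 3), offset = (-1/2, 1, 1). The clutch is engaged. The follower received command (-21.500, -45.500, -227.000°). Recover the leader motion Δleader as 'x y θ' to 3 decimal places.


axis x: (-21.500 − -1/2) / (1) = -21.000
axis y: (-45.500 − 1) / (3/2) = -31.000
axis θ: (-227.000 − 1) / (3) = -76.000

-21.000 -31.000 -76.000


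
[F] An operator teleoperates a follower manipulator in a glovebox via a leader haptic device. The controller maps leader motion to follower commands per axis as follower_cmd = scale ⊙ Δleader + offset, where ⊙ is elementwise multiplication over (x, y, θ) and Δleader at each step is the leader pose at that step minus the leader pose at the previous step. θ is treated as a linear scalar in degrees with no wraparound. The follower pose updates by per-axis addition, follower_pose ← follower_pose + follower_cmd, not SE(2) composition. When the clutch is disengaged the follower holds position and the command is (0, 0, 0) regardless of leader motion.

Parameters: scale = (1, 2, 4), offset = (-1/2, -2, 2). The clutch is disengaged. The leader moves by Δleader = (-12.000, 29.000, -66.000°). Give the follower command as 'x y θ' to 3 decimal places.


clutch disengaged → follower holds; cmd = (0, 0, 0)

0.000 0.000 0.000


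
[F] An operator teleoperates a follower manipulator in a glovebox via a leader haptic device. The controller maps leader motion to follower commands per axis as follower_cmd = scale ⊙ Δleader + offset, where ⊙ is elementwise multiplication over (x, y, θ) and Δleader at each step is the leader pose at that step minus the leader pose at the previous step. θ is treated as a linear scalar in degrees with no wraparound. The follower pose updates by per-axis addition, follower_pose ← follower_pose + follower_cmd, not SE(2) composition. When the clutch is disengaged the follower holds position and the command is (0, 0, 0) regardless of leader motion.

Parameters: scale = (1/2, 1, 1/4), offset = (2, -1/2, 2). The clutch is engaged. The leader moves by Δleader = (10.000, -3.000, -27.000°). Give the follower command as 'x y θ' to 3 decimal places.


axis x: 1/2·10.000 + 2 = 7.000
axis y: 1·-3.000 + -1/2 = -3.500
axis θ: 1/4·-27.000 + 2 = -4.750

7.000 -3.500 -4.750


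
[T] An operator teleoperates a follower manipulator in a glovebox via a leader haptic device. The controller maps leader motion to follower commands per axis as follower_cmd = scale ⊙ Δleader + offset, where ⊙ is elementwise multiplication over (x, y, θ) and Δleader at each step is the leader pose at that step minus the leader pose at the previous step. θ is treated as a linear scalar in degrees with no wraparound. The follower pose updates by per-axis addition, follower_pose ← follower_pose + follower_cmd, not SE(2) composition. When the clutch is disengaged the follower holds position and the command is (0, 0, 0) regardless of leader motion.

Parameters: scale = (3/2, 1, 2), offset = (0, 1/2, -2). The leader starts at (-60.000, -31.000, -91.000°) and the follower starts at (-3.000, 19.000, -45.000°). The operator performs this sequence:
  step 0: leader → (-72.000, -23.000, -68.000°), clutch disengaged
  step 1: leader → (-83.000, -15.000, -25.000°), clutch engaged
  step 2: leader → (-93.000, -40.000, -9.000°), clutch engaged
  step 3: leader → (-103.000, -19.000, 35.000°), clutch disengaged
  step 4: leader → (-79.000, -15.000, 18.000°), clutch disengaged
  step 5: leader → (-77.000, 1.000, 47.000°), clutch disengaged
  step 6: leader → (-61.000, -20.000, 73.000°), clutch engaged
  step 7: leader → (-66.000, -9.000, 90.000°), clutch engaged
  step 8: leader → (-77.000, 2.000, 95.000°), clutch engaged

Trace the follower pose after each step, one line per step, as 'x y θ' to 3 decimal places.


-3.000 19.000 -45.000
-19.500 27.500 39.000
-34.500 3.000 69.000
-34.500 3.000 69.000
-34.500 3.000 69.000
-34.500 3.000 69.000
-10.500 -17.500 119.000
-18.000 -6.000 151.000
-34.500 5.500 159.000

step 0: Δleader=(-12.000, 8.000, 23.000°), disengaged; cmd=(0,0,0) → follower holds at (-3.000, 19.000, -45.000°)
step 1: Δleader=(-11.000, 8.000, 43.000°), engaged; cmd=(-16.500, 8.500, 84.000°) → follower=(-19.500, 27.500, 39.000°)
step 2: Δleader=(-10.000, -25.000, 16.000°), engaged; cmd=(-15.000, -24.500, 30.000°) → follower=(-34.500, 3.000, 69.000°)
step 3: Δleader=(-10.000, 21.000, 44.000°), disengaged; cmd=(0,0,0) → follower holds at (-34.500, 3.000, 69.000°)
step 4: Δleader=(24.000, 4.000, -17.000°), disengaged; cmd=(0,0,0) → follower holds at (-34.500, 3.000, 69.000°)
step 5: Δleader=(2.000, 16.000, 29.000°), disengaged; cmd=(0,0,0) → follower holds at (-34.500, 3.000, 69.000°)
step 6: Δleader=(16.000, -21.000, 26.000°), engaged; cmd=(24.000, -20.500, 50.000°) → follower=(-10.500, -17.500, 119.000°)
step 7: Δleader=(-5.000, 11.000, 17.000°), engaged; cmd=(-7.500, 11.500, 32.000°) → follower=(-18.000, -6.000, 151.000°)
step 8: Δleader=(-11.000, 11.000, 5.000°), engaged; cmd=(-16.500, 11.500, 8.000°) → follower=(-34.500, 5.500, 159.000°)


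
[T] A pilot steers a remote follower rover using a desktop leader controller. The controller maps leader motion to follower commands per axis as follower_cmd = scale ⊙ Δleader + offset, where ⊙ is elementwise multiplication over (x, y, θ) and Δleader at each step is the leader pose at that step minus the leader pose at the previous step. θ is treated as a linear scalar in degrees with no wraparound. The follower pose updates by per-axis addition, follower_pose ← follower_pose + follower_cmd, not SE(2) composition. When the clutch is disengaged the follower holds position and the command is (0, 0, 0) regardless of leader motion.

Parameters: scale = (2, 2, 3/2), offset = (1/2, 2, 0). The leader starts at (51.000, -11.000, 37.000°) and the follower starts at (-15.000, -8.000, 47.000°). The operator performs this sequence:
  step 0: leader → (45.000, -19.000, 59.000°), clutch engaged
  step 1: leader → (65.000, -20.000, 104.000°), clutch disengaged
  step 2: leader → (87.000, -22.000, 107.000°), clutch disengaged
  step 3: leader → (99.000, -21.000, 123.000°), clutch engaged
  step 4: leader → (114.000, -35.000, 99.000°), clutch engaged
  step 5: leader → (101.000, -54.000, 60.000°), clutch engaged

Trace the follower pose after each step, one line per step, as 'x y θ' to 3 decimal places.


-26.500 -22.000 80.000
-26.500 -22.000 80.000
-26.500 -22.000 80.000
-2.000 -18.000 104.000
28.500 -44.000 68.000
3.000 -80.000 9.500

step 0: Δleader=(-6.000, -8.000, 22.000°), engaged; cmd=(-11.500, -14.000, 33.000°) → follower=(-26.500, -22.000, 80.000°)
step 1: Δleader=(20.000, -1.000, 45.000°), disengaged; cmd=(0,0,0) → follower holds at (-26.500, -22.000, 80.000°)
step 2: Δleader=(22.000, -2.000, 3.000°), disengaged; cmd=(0,0,0) → follower holds at (-26.500, -22.000, 80.000°)
step 3: Δleader=(12.000, 1.000, 16.000°), engaged; cmd=(24.500, 4.000, 24.000°) → follower=(-2.000, -18.000, 104.000°)
step 4: Δleader=(15.000, -14.000, -24.000°), engaged; cmd=(30.500, -26.000, -36.000°) → follower=(28.500, -44.000, 68.000°)
step 5: Δleader=(-13.000, -19.000, -39.000°), engaged; cmd=(-25.500, -36.000, -58.500°) → follower=(3.000, -80.000, 9.500°)


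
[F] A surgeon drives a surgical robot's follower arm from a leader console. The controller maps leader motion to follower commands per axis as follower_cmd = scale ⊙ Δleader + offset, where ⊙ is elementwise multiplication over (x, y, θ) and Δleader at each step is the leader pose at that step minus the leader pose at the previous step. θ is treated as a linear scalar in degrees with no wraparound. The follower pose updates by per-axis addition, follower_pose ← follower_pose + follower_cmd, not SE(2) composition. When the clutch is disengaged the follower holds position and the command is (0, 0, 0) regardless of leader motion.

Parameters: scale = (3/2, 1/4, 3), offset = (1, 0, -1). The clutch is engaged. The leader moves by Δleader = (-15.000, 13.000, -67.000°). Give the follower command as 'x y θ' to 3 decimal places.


-21.500 3.250 -202.000

axis x: 3/2·-15.000 + 1 = -21.500
axis y: 1/4·13.000 + 0 = 3.250
axis θ: 3·-67.000 + -1 = -202.000


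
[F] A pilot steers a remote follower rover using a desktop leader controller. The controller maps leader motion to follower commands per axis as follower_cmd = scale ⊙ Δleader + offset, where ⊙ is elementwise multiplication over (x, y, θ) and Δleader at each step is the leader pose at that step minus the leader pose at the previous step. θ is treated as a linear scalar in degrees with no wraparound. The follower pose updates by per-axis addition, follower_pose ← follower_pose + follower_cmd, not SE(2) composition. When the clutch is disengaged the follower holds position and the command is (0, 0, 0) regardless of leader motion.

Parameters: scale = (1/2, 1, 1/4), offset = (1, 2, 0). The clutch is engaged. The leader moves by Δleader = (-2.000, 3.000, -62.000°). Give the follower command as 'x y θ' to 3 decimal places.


axis x: 1/2·-2.000 + 1 = 0.000
axis y: 1·3.000 + 2 = 5.000
axis θ: 1/4·-62.000 + 0 = -15.500

0.000 5.000 -15.500


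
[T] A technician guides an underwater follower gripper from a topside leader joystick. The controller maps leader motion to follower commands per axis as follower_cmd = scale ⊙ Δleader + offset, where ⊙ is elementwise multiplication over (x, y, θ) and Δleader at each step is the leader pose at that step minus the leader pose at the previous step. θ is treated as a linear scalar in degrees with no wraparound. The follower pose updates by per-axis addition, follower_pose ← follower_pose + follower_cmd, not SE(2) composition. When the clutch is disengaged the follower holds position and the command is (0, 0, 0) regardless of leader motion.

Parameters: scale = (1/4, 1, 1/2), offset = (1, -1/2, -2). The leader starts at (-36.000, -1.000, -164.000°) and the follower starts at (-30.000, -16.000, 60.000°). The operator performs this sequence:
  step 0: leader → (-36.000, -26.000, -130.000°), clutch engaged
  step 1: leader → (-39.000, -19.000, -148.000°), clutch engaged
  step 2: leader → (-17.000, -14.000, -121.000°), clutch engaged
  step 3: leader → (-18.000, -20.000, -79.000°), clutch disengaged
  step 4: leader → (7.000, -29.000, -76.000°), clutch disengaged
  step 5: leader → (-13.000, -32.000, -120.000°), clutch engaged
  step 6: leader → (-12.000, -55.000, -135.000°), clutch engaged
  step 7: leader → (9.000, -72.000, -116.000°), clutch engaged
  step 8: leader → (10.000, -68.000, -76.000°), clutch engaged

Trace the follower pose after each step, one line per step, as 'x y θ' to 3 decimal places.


-29.000 -41.500 75.000
-28.750 -35.000 64.000
-22.250 -30.500 75.500
-22.250 -30.500 75.500
-22.250 -30.500 75.500
-26.250 -34.000 51.500
-25.000 -57.500 42.000
-18.750 -75.000 49.500
-17.500 -71.500 67.500

step 0: Δleader=(0.000, -25.000, 34.000°), engaged; cmd=(1.000, -25.500, 15.000°) → follower=(-29.000, -41.500, 75.000°)
step 1: Δleader=(-3.000, 7.000, -18.000°), engaged; cmd=(0.250, 6.500, -11.000°) → follower=(-28.750, -35.000, 64.000°)
step 2: Δleader=(22.000, 5.000, 27.000°), engaged; cmd=(6.500, 4.500, 11.500°) → follower=(-22.250, -30.500, 75.500°)
step 3: Δleader=(-1.000, -6.000, 42.000°), disengaged; cmd=(0,0,0) → follower holds at (-22.250, -30.500, 75.500°)
step 4: Δleader=(25.000, -9.000, 3.000°), disengaged; cmd=(0,0,0) → follower holds at (-22.250, -30.500, 75.500°)
step 5: Δleader=(-20.000, -3.000, -44.000°), engaged; cmd=(-4.000, -3.500, -24.000°) → follower=(-26.250, -34.000, 51.500°)
step 6: Δleader=(1.000, -23.000, -15.000°), engaged; cmd=(1.250, -23.500, -9.500°) → follower=(-25.000, -57.500, 42.000°)
step 7: Δleader=(21.000, -17.000, 19.000°), engaged; cmd=(6.250, -17.500, 7.500°) → follower=(-18.750, -75.000, 49.500°)
step 8: Δleader=(1.000, 4.000, 40.000°), engaged; cmd=(1.250, 3.500, 18.000°) → follower=(-17.500, -71.500, 67.500°)


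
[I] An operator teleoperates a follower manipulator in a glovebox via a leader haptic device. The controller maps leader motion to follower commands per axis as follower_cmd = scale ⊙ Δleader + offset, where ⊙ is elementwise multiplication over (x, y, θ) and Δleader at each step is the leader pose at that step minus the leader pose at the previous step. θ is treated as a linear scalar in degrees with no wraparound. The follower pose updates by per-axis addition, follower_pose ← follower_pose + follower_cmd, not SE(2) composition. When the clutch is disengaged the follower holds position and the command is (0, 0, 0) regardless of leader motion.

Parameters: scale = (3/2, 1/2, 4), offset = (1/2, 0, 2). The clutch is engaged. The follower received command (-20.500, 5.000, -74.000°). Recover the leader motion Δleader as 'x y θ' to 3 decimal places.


-14.000 10.000 -19.000

axis x: (-20.500 − 1/2) / (3/2) = -14.000
axis y: (5.000 − 0) / (1/2) = 10.000
axis θ: (-74.000 − 2) / (4) = -19.000


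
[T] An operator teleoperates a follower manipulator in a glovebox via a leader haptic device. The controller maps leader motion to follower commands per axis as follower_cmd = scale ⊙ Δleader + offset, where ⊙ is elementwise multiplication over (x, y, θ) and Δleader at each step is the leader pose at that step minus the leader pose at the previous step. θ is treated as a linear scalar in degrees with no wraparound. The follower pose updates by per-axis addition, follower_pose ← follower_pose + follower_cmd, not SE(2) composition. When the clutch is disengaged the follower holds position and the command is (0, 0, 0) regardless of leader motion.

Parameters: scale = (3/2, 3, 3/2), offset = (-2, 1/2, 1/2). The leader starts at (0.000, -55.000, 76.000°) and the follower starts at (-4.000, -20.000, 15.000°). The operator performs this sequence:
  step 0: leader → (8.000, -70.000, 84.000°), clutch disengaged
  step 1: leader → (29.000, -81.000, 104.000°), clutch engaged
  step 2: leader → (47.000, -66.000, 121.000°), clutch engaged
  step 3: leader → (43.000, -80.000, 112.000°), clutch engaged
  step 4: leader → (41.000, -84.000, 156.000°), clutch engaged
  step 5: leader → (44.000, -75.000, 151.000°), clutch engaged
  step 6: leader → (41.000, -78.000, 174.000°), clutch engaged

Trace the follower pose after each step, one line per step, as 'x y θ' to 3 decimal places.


step 0: Δleader=(8.000, -15.000, 8.000°), disengaged; cmd=(0,0,0) → follower holds at (-4.000, -20.000, 15.000°)
step 1: Δleader=(21.000, -11.000, 20.000°), engaged; cmd=(29.500, -32.500, 30.500°) → follower=(25.500, -52.500, 45.500°)
step 2: Δleader=(18.000, 15.000, 17.000°), engaged; cmd=(25.000, 45.500, 26.000°) → follower=(50.500, -7.000, 71.500°)
step 3: Δleader=(-4.000, -14.000, -9.000°), engaged; cmd=(-8.000, -41.500, -13.000°) → follower=(42.500, -48.500, 58.500°)
step 4: Δleader=(-2.000, -4.000, 44.000°), engaged; cmd=(-5.000, -11.500, 66.500°) → follower=(37.500, -60.000, 125.000°)
step 5: Δleader=(3.000, 9.000, -5.000°), engaged; cmd=(2.500, 27.500, -7.000°) → follower=(40.000, -32.500, 118.000°)
step 6: Δleader=(-3.000, -3.000, 23.000°), engaged; cmd=(-6.500, -8.500, 35.000°) → follower=(33.500, -41.000, 153.000°)

-4.000 -20.000 15.000
25.500 -52.500 45.500
50.500 -7.000 71.500
42.500 -48.500 58.500
37.500 -60.000 125.000
40.000 -32.500 118.000
33.500 -41.000 153.000


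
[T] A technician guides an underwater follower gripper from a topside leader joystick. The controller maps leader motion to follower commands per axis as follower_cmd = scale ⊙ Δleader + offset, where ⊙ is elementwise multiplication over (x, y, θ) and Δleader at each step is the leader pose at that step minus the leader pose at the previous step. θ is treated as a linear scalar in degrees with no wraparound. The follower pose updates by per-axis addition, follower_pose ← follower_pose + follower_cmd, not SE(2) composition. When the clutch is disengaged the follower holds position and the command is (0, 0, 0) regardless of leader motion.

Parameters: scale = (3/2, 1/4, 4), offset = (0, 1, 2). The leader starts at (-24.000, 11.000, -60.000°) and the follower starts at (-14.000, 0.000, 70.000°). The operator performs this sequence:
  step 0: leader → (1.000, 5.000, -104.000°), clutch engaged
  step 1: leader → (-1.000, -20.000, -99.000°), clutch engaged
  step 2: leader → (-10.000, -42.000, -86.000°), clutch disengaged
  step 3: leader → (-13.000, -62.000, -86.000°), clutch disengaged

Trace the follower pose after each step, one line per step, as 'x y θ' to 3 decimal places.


step 0: Δleader=(25.000, -6.000, -44.000°), engaged; cmd=(37.500, -0.500, -174.000°) → follower=(23.500, -0.500, -104.000°)
step 1: Δleader=(-2.000, -25.000, 5.000°), engaged; cmd=(-3.000, -5.250, 22.000°) → follower=(20.500, -5.750, -82.000°)
step 2: Δleader=(-9.000, -22.000, 13.000°), disengaged; cmd=(0,0,0) → follower holds at (20.500, -5.750, -82.000°)
step 3: Δleader=(-3.000, -20.000, 0.000°), disengaged; cmd=(0,0,0) → follower holds at (20.500, -5.750, -82.000°)

23.500 -0.500 -104.000
20.500 -5.750 -82.000
20.500 -5.750 -82.000
20.500 -5.750 -82.000


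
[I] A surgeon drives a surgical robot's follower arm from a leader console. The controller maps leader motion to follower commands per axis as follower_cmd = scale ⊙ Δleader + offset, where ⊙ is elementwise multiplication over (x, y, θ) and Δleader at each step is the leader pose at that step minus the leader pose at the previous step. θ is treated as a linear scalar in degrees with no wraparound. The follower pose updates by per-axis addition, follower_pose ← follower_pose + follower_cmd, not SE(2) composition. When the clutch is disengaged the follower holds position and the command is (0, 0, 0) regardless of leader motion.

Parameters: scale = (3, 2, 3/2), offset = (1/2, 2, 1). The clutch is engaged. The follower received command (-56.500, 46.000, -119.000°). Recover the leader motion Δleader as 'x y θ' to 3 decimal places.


axis x: (-56.500 − 1/2) / (3) = -19.000
axis y: (46.000 − 2) / (2) = 22.000
axis θ: (-119.000 − 1) / (3/2) = -80.000

-19.000 22.000 -80.000


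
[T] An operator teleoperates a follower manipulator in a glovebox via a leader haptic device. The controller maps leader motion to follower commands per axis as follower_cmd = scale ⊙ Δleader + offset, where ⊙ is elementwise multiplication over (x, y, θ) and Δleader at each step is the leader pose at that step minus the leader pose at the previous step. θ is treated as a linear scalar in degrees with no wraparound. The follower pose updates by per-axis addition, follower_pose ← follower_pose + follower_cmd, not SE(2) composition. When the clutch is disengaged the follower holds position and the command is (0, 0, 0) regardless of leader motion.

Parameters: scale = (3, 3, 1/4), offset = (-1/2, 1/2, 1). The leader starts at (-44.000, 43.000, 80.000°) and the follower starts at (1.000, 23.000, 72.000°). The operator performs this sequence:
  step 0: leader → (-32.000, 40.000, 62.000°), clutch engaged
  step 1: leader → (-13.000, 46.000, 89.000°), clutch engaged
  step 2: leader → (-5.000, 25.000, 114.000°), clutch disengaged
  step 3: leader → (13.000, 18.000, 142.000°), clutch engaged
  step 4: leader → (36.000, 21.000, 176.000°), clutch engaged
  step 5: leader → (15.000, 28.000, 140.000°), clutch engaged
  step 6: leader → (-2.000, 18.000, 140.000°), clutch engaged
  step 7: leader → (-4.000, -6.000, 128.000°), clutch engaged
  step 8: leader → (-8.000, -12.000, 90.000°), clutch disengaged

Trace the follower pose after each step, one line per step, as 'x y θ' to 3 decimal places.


step 0: Δleader=(12.000, -3.000, -18.000°), engaged; cmd=(35.500, -8.500, -3.500°) → follower=(36.500, 14.500, 68.500°)
step 1: Δleader=(19.000, 6.000, 27.000°), engaged; cmd=(56.500, 18.500, 7.750°) → follower=(93.000, 33.000, 76.250°)
step 2: Δleader=(8.000, -21.000, 25.000°), disengaged; cmd=(0,0,0) → follower holds at (93.000, 33.000, 76.250°)
step 3: Δleader=(18.000, -7.000, 28.000°), engaged; cmd=(53.500, -20.500, 8.000°) → follower=(146.500, 12.500, 84.250°)
step 4: Δleader=(23.000, 3.000, 34.000°), engaged; cmd=(68.500, 9.500, 9.500°) → follower=(215.000, 22.000, 93.750°)
step 5: Δleader=(-21.000, 7.000, -36.000°), engaged; cmd=(-63.500, 21.500, -8.000°) → follower=(151.500, 43.500, 85.750°)
step 6: Δleader=(-17.000, -10.000, 0.000°), engaged; cmd=(-51.500, -29.500, 1.000°) → follower=(100.000, 14.000, 86.750°)
step 7: Δleader=(-2.000, -24.000, -12.000°), engaged; cmd=(-6.500, -71.500, -2.000°) → follower=(93.500, -57.500, 84.750°)
step 8: Δleader=(-4.000, -6.000, -38.000°), disengaged; cmd=(0,0,0) → follower holds at (93.500, -57.500, 84.750°)

36.500 14.500 68.500
93.000 33.000 76.250
93.000 33.000 76.250
146.500 12.500 84.250
215.000 22.000 93.750
151.500 43.500 85.750
100.000 14.000 86.750
93.500 -57.500 84.750
93.500 -57.500 84.750


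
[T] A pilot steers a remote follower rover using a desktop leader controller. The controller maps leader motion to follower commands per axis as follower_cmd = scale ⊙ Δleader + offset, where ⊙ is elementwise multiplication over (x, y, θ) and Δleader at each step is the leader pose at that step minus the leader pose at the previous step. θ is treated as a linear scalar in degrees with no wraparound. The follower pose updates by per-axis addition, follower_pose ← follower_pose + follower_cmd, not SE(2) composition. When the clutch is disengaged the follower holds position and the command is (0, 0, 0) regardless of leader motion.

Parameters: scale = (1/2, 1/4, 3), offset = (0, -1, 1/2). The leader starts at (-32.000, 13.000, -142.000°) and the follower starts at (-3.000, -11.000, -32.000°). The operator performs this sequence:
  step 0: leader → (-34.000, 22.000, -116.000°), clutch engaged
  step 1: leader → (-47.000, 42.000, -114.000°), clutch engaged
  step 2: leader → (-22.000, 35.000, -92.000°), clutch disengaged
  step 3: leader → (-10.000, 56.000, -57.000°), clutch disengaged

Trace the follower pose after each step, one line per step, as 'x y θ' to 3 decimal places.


step 0: Δleader=(-2.000, 9.000, 26.000°), engaged; cmd=(-1.000, 1.250, 78.500°) → follower=(-4.000, -9.750, 46.500°)
step 1: Δleader=(-13.000, 20.000, 2.000°), engaged; cmd=(-6.500, 4.000, 6.500°) → follower=(-10.500, -5.750, 53.000°)
step 2: Δleader=(25.000, -7.000, 22.000°), disengaged; cmd=(0,0,0) → follower holds at (-10.500, -5.750, 53.000°)
step 3: Δleader=(12.000, 21.000, 35.000°), disengaged; cmd=(0,0,0) → follower holds at (-10.500, -5.750, 53.000°)

-4.000 -9.750 46.500
-10.500 -5.750 53.000
-10.500 -5.750 53.000
-10.500 -5.750 53.000
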